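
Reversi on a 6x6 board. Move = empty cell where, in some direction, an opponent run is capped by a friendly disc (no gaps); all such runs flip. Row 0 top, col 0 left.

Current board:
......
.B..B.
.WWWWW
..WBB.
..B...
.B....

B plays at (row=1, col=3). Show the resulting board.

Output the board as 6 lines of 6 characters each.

Place B at (1,3); scan 8 dirs for brackets.
Dir NW: first cell '.' (not opp) -> no flip
Dir N: first cell '.' (not opp) -> no flip
Dir NE: first cell '.' (not opp) -> no flip
Dir W: first cell '.' (not opp) -> no flip
Dir E: first cell 'B' (not opp) -> no flip
Dir SW: opp run (2,2), next='.' -> no flip
Dir S: opp run (2,3) capped by B -> flip
Dir SE: opp run (2,4), next='.' -> no flip
All flips: (2,3)

Answer: ......
.B.BB.
.WWBWW
..WBB.
..B...
.B....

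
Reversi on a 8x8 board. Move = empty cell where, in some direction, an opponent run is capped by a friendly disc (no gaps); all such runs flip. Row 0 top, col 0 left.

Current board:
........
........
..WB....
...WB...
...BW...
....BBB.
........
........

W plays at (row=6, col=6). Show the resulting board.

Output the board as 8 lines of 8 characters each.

Answer: ........
........
..WB....
...WB...
...BW...
....BWB.
......W.
........

Derivation:
Place W at (6,6); scan 8 dirs for brackets.
Dir NW: opp run (5,5) capped by W -> flip
Dir N: opp run (5,6), next='.' -> no flip
Dir NE: first cell '.' (not opp) -> no flip
Dir W: first cell '.' (not opp) -> no flip
Dir E: first cell '.' (not opp) -> no flip
Dir SW: first cell '.' (not opp) -> no flip
Dir S: first cell '.' (not opp) -> no flip
Dir SE: first cell '.' (not opp) -> no flip
All flips: (5,5)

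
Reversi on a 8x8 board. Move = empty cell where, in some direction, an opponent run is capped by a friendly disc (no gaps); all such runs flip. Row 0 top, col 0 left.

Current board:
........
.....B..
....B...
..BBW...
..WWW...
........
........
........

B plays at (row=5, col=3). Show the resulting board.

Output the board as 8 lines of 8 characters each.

Answer: ........
.....B..
....B...
..BBW...
..WBW...
...B....
........
........

Derivation:
Place B at (5,3); scan 8 dirs for brackets.
Dir NW: opp run (4,2), next='.' -> no flip
Dir N: opp run (4,3) capped by B -> flip
Dir NE: opp run (4,4), next='.' -> no flip
Dir W: first cell '.' (not opp) -> no flip
Dir E: first cell '.' (not opp) -> no flip
Dir SW: first cell '.' (not opp) -> no flip
Dir S: first cell '.' (not opp) -> no flip
Dir SE: first cell '.' (not opp) -> no flip
All flips: (4,3)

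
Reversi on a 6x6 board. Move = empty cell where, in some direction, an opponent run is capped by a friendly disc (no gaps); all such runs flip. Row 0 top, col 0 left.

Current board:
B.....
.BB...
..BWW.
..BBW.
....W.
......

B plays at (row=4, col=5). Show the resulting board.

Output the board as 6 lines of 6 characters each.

Place B at (4,5); scan 8 dirs for brackets.
Dir NW: opp run (3,4) (2,3) capped by B -> flip
Dir N: first cell '.' (not opp) -> no flip
Dir NE: edge -> no flip
Dir W: opp run (4,4), next='.' -> no flip
Dir E: edge -> no flip
Dir SW: first cell '.' (not opp) -> no flip
Dir S: first cell '.' (not opp) -> no flip
Dir SE: edge -> no flip
All flips: (2,3) (3,4)

Answer: B.....
.BB...
..BBW.
..BBB.
....WB
......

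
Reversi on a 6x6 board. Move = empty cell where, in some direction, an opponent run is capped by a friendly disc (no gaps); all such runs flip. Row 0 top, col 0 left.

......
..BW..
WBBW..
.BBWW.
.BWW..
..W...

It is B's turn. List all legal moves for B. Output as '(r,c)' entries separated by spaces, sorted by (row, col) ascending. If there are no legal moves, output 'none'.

Answer: (0,4) (1,4) (2,4) (3,5) (4,4) (4,5) (5,3) (5,4)

Derivation:
(0,2): no bracket -> illegal
(0,3): no bracket -> illegal
(0,4): flips 1 -> legal
(1,0): no bracket -> illegal
(1,1): no bracket -> illegal
(1,4): flips 2 -> legal
(2,4): flips 1 -> legal
(2,5): no bracket -> illegal
(3,0): no bracket -> illegal
(3,5): flips 2 -> legal
(4,4): flips 3 -> legal
(4,5): flips 2 -> legal
(5,1): no bracket -> illegal
(5,3): flips 1 -> legal
(5,4): flips 1 -> legal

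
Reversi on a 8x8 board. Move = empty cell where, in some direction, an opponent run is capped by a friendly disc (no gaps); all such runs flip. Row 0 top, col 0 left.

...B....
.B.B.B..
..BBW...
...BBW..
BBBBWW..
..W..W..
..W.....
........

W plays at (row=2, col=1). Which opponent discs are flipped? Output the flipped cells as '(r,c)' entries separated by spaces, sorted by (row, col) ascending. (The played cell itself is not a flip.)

Answer: (2,2) (2,3)

Derivation:
Dir NW: first cell '.' (not opp) -> no flip
Dir N: opp run (1,1), next='.' -> no flip
Dir NE: first cell '.' (not opp) -> no flip
Dir W: first cell '.' (not opp) -> no flip
Dir E: opp run (2,2) (2,3) capped by W -> flip
Dir SW: first cell '.' (not opp) -> no flip
Dir S: first cell '.' (not opp) -> no flip
Dir SE: first cell '.' (not opp) -> no flip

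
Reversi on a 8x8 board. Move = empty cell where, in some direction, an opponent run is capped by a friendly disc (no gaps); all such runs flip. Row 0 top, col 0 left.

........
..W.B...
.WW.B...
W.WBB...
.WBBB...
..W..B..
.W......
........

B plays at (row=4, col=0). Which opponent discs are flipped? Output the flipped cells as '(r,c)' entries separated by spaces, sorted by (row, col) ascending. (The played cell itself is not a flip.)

Dir NW: edge -> no flip
Dir N: opp run (3,0), next='.' -> no flip
Dir NE: first cell '.' (not opp) -> no flip
Dir W: edge -> no flip
Dir E: opp run (4,1) capped by B -> flip
Dir SW: edge -> no flip
Dir S: first cell '.' (not opp) -> no flip
Dir SE: first cell '.' (not opp) -> no flip

Answer: (4,1)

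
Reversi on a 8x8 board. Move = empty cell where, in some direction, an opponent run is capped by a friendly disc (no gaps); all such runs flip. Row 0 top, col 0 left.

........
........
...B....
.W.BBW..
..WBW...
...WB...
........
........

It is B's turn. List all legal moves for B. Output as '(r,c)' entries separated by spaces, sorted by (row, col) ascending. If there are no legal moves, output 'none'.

(2,0): no bracket -> illegal
(2,1): no bracket -> illegal
(2,2): no bracket -> illegal
(2,4): no bracket -> illegal
(2,5): no bracket -> illegal
(2,6): no bracket -> illegal
(3,0): no bracket -> illegal
(3,2): no bracket -> illegal
(3,6): flips 1 -> legal
(4,0): no bracket -> illegal
(4,1): flips 1 -> legal
(4,5): flips 1 -> legal
(4,6): no bracket -> illegal
(5,1): flips 1 -> legal
(5,2): flips 1 -> legal
(5,5): flips 1 -> legal
(6,2): no bracket -> illegal
(6,3): flips 1 -> legal
(6,4): no bracket -> illegal

Answer: (3,6) (4,1) (4,5) (5,1) (5,2) (5,5) (6,3)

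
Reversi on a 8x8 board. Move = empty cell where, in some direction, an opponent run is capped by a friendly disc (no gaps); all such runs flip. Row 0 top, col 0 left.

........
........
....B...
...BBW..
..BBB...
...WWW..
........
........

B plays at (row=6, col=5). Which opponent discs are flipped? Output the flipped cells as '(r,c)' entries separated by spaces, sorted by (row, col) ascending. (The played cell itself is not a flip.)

Answer: (5,4)

Derivation:
Dir NW: opp run (5,4) capped by B -> flip
Dir N: opp run (5,5), next='.' -> no flip
Dir NE: first cell '.' (not opp) -> no flip
Dir W: first cell '.' (not opp) -> no flip
Dir E: first cell '.' (not opp) -> no flip
Dir SW: first cell '.' (not opp) -> no flip
Dir S: first cell '.' (not opp) -> no flip
Dir SE: first cell '.' (not opp) -> no flip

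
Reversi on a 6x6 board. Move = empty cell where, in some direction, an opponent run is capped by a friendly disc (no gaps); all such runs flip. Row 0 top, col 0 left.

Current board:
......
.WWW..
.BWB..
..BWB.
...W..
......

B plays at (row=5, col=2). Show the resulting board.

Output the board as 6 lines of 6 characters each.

Answer: ......
.WWW..
.BWB..
..BWB.
...B..
..B...

Derivation:
Place B at (5,2); scan 8 dirs for brackets.
Dir NW: first cell '.' (not opp) -> no flip
Dir N: first cell '.' (not opp) -> no flip
Dir NE: opp run (4,3) capped by B -> flip
Dir W: first cell '.' (not opp) -> no flip
Dir E: first cell '.' (not opp) -> no flip
Dir SW: edge -> no flip
Dir S: edge -> no flip
Dir SE: edge -> no flip
All flips: (4,3)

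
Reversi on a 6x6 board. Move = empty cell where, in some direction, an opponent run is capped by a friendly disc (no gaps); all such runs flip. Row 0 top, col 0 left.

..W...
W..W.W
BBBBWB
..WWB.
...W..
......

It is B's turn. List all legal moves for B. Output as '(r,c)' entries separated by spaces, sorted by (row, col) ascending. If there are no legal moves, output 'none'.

Answer: (0,0) (0,3) (0,4) (0,5) (1,4) (3,1) (4,1) (4,2) (4,4) (5,2) (5,3) (5,4)

Derivation:
(0,0): flips 1 -> legal
(0,1): no bracket -> illegal
(0,3): flips 1 -> legal
(0,4): flips 1 -> legal
(0,5): flips 1 -> legal
(1,1): no bracket -> illegal
(1,2): no bracket -> illegal
(1,4): flips 1 -> legal
(3,1): flips 2 -> legal
(3,5): no bracket -> illegal
(4,1): flips 1 -> legal
(4,2): flips 1 -> legal
(4,4): flips 1 -> legal
(5,2): flips 1 -> legal
(5,3): flips 2 -> legal
(5,4): flips 2 -> legal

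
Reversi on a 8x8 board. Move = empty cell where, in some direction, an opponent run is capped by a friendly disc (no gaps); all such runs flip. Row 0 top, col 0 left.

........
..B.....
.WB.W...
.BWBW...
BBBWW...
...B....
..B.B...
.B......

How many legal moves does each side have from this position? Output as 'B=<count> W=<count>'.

-- B to move --
(1,0): no bracket -> illegal
(1,1): flips 1 -> legal
(1,3): no bracket -> illegal
(1,4): no bracket -> illegal
(1,5): flips 1 -> legal
(2,0): flips 1 -> legal
(2,3): flips 1 -> legal
(2,5): no bracket -> illegal
(3,0): flips 1 -> legal
(3,5): flips 2 -> legal
(4,5): flips 2 -> legal
(5,2): no bracket -> illegal
(5,4): no bracket -> illegal
(5,5): flips 1 -> legal
B mobility = 8
-- W to move --
(0,1): no bracket -> illegal
(0,2): flips 2 -> legal
(0,3): flips 1 -> legal
(1,1): flips 2 -> legal
(1,3): no bracket -> illegal
(2,0): no bracket -> illegal
(2,3): flips 2 -> legal
(3,0): flips 1 -> legal
(5,0): flips 1 -> legal
(5,1): flips 4 -> legal
(5,2): flips 1 -> legal
(5,4): no bracket -> illegal
(5,5): no bracket -> illegal
(6,0): no bracket -> illegal
(6,1): no bracket -> illegal
(6,3): flips 1 -> legal
(6,5): no bracket -> illegal
(7,0): no bracket -> illegal
(7,2): no bracket -> illegal
(7,3): no bracket -> illegal
(7,4): no bracket -> illegal
(7,5): no bracket -> illegal
W mobility = 9

Answer: B=8 W=9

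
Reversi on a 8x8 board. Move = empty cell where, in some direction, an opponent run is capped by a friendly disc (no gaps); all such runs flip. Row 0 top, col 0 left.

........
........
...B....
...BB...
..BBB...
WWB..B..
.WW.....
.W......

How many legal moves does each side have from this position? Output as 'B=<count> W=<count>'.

-- B to move --
(4,0): no bracket -> illegal
(4,1): no bracket -> illegal
(5,3): no bracket -> illegal
(6,0): flips 1 -> legal
(6,3): no bracket -> illegal
(7,0): flips 1 -> legal
(7,2): flips 1 -> legal
(7,3): no bracket -> illegal
B mobility = 3
-- W to move --
(1,2): no bracket -> illegal
(1,3): no bracket -> illegal
(1,4): no bracket -> illegal
(2,2): no bracket -> illegal
(2,4): flips 2 -> legal
(2,5): flips 3 -> legal
(3,1): no bracket -> illegal
(3,2): flips 2 -> legal
(3,5): no bracket -> illegal
(4,1): no bracket -> illegal
(4,5): no bracket -> illegal
(4,6): no bracket -> illegal
(5,3): flips 1 -> legal
(5,4): no bracket -> illegal
(5,6): no bracket -> illegal
(6,3): no bracket -> illegal
(6,4): no bracket -> illegal
(6,5): no bracket -> illegal
(6,6): no bracket -> illegal
W mobility = 4

Answer: B=3 W=4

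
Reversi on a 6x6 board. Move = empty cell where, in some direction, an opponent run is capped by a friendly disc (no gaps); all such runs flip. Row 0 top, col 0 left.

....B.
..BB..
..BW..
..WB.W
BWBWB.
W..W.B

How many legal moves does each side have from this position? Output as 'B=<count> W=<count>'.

Answer: B=3 W=9

Derivation:
-- B to move --
(1,4): no bracket -> illegal
(2,1): no bracket -> illegal
(2,4): flips 1 -> legal
(2,5): no bracket -> illegal
(3,0): no bracket -> illegal
(3,1): flips 1 -> legal
(3,4): flips 1 -> legal
(4,5): no bracket -> illegal
(5,1): no bracket -> illegal
(5,2): no bracket -> illegal
(5,4): no bracket -> illegal
B mobility = 3
-- W to move --
(0,1): flips 1 -> legal
(0,2): flips 2 -> legal
(0,3): flips 1 -> legal
(0,5): no bracket -> illegal
(1,1): no bracket -> illegal
(1,4): no bracket -> illegal
(1,5): no bracket -> illegal
(2,1): flips 1 -> legal
(2,4): no bracket -> illegal
(3,0): flips 1 -> legal
(3,1): flips 1 -> legal
(3,4): flips 1 -> legal
(4,5): flips 1 -> legal
(5,1): no bracket -> illegal
(5,2): flips 1 -> legal
(5,4): no bracket -> illegal
W mobility = 9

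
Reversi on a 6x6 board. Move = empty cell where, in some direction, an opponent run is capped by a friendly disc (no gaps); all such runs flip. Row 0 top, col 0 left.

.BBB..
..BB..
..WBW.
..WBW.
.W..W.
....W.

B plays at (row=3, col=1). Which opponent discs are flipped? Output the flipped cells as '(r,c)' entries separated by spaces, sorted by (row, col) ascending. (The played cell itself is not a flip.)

Dir NW: first cell '.' (not opp) -> no flip
Dir N: first cell '.' (not opp) -> no flip
Dir NE: opp run (2,2) capped by B -> flip
Dir W: first cell '.' (not opp) -> no flip
Dir E: opp run (3,2) capped by B -> flip
Dir SW: first cell '.' (not opp) -> no flip
Dir S: opp run (4,1), next='.' -> no flip
Dir SE: first cell '.' (not opp) -> no flip

Answer: (2,2) (3,2)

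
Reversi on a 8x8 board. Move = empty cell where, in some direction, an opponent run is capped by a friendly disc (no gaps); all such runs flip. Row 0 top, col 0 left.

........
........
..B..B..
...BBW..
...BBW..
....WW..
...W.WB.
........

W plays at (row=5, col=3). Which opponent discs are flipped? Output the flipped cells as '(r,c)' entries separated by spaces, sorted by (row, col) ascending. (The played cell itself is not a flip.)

Dir NW: first cell '.' (not opp) -> no flip
Dir N: opp run (4,3) (3,3), next='.' -> no flip
Dir NE: opp run (4,4) capped by W -> flip
Dir W: first cell '.' (not opp) -> no flip
Dir E: first cell 'W' (not opp) -> no flip
Dir SW: first cell '.' (not opp) -> no flip
Dir S: first cell 'W' (not opp) -> no flip
Dir SE: first cell '.' (not opp) -> no flip

Answer: (4,4)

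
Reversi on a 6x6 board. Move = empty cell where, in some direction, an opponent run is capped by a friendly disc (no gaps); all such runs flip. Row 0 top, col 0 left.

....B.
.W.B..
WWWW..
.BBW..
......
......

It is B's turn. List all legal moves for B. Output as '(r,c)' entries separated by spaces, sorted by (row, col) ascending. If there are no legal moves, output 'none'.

(0,0): no bracket -> illegal
(0,1): flips 2 -> legal
(0,2): no bracket -> illegal
(1,0): flips 1 -> legal
(1,2): flips 1 -> legal
(1,4): flips 1 -> legal
(2,4): no bracket -> illegal
(3,0): no bracket -> illegal
(3,4): flips 1 -> legal
(4,2): no bracket -> illegal
(4,3): flips 2 -> legal
(4,4): no bracket -> illegal

Answer: (0,1) (1,0) (1,2) (1,4) (3,4) (4,3)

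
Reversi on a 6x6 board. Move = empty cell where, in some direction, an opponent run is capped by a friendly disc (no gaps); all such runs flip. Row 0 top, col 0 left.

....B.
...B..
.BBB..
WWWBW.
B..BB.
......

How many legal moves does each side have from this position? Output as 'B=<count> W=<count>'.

Answer: B=7 W=7

Derivation:
-- B to move --
(2,0): flips 1 -> legal
(2,4): flips 1 -> legal
(2,5): flips 1 -> legal
(3,5): flips 1 -> legal
(4,1): flips 2 -> legal
(4,2): flips 1 -> legal
(4,5): flips 1 -> legal
B mobility = 7
-- W to move --
(0,2): no bracket -> illegal
(0,3): no bracket -> illegal
(0,5): no bracket -> illegal
(1,0): flips 1 -> legal
(1,1): flips 1 -> legal
(1,2): flips 3 -> legal
(1,4): flips 1 -> legal
(1,5): no bracket -> illegal
(2,0): no bracket -> illegal
(2,4): no bracket -> illegal
(3,5): no bracket -> illegal
(4,1): no bracket -> illegal
(4,2): no bracket -> illegal
(4,5): no bracket -> illegal
(5,0): flips 1 -> legal
(5,1): no bracket -> illegal
(5,2): flips 1 -> legal
(5,3): no bracket -> illegal
(5,4): flips 2 -> legal
(5,5): no bracket -> illegal
W mobility = 7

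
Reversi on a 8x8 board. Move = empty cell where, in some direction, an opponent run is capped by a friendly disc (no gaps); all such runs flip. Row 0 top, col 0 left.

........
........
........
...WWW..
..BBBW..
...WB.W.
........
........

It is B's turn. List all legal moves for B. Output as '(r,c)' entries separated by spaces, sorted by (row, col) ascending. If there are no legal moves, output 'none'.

(2,2): flips 1 -> legal
(2,3): flips 1 -> legal
(2,4): flips 2 -> legal
(2,5): flips 1 -> legal
(2,6): flips 1 -> legal
(3,2): no bracket -> illegal
(3,6): flips 1 -> legal
(4,6): flips 1 -> legal
(4,7): no bracket -> illegal
(5,2): flips 1 -> legal
(5,5): no bracket -> illegal
(5,7): no bracket -> illegal
(6,2): flips 1 -> legal
(6,3): flips 1 -> legal
(6,4): flips 1 -> legal
(6,5): no bracket -> illegal
(6,6): no bracket -> illegal
(6,7): no bracket -> illegal

Answer: (2,2) (2,3) (2,4) (2,5) (2,6) (3,6) (4,6) (5,2) (6,2) (6,3) (6,4)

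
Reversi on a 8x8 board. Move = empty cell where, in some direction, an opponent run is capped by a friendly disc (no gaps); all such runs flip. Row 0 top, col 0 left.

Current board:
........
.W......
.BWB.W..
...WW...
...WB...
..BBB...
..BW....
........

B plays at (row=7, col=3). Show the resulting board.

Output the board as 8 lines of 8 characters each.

Answer: ........
.W......
.BWB.W..
...WW...
...WB...
..BBB...
..BB....
...B....

Derivation:
Place B at (7,3); scan 8 dirs for brackets.
Dir NW: first cell 'B' (not opp) -> no flip
Dir N: opp run (6,3) capped by B -> flip
Dir NE: first cell '.' (not opp) -> no flip
Dir W: first cell '.' (not opp) -> no flip
Dir E: first cell '.' (not opp) -> no flip
Dir SW: edge -> no flip
Dir S: edge -> no flip
Dir SE: edge -> no flip
All flips: (6,3)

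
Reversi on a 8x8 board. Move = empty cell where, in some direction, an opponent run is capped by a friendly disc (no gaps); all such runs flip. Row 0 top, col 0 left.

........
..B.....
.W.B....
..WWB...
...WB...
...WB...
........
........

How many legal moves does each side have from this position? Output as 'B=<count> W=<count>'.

Answer: B=9 W=8

Derivation:
-- B to move --
(1,0): flips 3 -> legal
(1,1): no bracket -> illegal
(2,0): no bracket -> illegal
(2,2): flips 1 -> legal
(2,4): no bracket -> illegal
(3,0): flips 1 -> legal
(3,1): flips 2 -> legal
(4,1): flips 1 -> legal
(4,2): flips 1 -> legal
(5,2): flips 2 -> legal
(6,2): flips 1 -> legal
(6,3): flips 3 -> legal
(6,4): no bracket -> illegal
B mobility = 9
-- W to move --
(0,1): no bracket -> illegal
(0,2): no bracket -> illegal
(0,3): flips 1 -> legal
(1,1): no bracket -> illegal
(1,3): flips 1 -> legal
(1,4): flips 1 -> legal
(2,2): no bracket -> illegal
(2,4): no bracket -> illegal
(2,5): flips 1 -> legal
(3,5): flips 2 -> legal
(4,5): flips 1 -> legal
(5,5): flips 2 -> legal
(6,3): no bracket -> illegal
(6,4): no bracket -> illegal
(6,5): flips 1 -> legal
W mobility = 8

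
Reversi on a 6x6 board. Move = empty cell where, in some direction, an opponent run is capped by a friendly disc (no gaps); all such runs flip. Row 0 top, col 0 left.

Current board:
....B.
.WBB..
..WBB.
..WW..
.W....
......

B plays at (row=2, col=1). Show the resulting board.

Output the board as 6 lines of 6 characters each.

Place B at (2,1); scan 8 dirs for brackets.
Dir NW: first cell '.' (not opp) -> no flip
Dir N: opp run (1,1), next='.' -> no flip
Dir NE: first cell 'B' (not opp) -> no flip
Dir W: first cell '.' (not opp) -> no flip
Dir E: opp run (2,2) capped by B -> flip
Dir SW: first cell '.' (not opp) -> no flip
Dir S: first cell '.' (not opp) -> no flip
Dir SE: opp run (3,2), next='.' -> no flip
All flips: (2,2)

Answer: ....B.
.WBB..
.BBBB.
..WW..
.W....
......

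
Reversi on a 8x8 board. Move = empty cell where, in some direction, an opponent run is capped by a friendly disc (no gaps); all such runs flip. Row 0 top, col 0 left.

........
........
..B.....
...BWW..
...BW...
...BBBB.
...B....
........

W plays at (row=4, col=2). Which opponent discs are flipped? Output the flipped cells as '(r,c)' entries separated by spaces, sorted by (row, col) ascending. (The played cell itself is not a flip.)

Answer: (4,3)

Derivation:
Dir NW: first cell '.' (not opp) -> no flip
Dir N: first cell '.' (not opp) -> no flip
Dir NE: opp run (3,3), next='.' -> no flip
Dir W: first cell '.' (not opp) -> no flip
Dir E: opp run (4,3) capped by W -> flip
Dir SW: first cell '.' (not opp) -> no flip
Dir S: first cell '.' (not opp) -> no flip
Dir SE: opp run (5,3), next='.' -> no flip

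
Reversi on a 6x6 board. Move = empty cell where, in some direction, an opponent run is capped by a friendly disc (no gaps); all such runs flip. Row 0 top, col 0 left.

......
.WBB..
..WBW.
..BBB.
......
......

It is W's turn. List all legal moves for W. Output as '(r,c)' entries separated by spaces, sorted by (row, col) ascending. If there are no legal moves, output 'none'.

(0,1): no bracket -> illegal
(0,2): flips 2 -> legal
(0,3): no bracket -> illegal
(0,4): flips 1 -> legal
(1,4): flips 2 -> legal
(2,1): no bracket -> illegal
(2,5): no bracket -> illegal
(3,1): no bracket -> illegal
(3,5): no bracket -> illegal
(4,1): no bracket -> illegal
(4,2): flips 2 -> legal
(4,3): no bracket -> illegal
(4,4): flips 2 -> legal
(4,5): no bracket -> illegal

Answer: (0,2) (0,4) (1,4) (4,2) (4,4)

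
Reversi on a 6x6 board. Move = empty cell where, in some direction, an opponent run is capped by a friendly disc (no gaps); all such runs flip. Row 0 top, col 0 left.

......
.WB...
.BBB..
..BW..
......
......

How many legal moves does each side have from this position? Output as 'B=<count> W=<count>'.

-- B to move --
(0,0): flips 1 -> legal
(0,1): flips 1 -> legal
(0,2): no bracket -> illegal
(1,0): flips 1 -> legal
(2,0): no bracket -> illegal
(2,4): no bracket -> illegal
(3,4): flips 1 -> legal
(4,2): no bracket -> illegal
(4,3): flips 1 -> legal
(4,4): flips 1 -> legal
B mobility = 6
-- W to move --
(0,1): no bracket -> illegal
(0,2): no bracket -> illegal
(0,3): no bracket -> illegal
(1,0): no bracket -> illegal
(1,3): flips 2 -> legal
(1,4): no bracket -> illegal
(2,0): no bracket -> illegal
(2,4): no bracket -> illegal
(3,0): no bracket -> illegal
(3,1): flips 2 -> legal
(3,4): no bracket -> illegal
(4,1): no bracket -> illegal
(4,2): no bracket -> illegal
(4,3): no bracket -> illegal
W mobility = 2

Answer: B=6 W=2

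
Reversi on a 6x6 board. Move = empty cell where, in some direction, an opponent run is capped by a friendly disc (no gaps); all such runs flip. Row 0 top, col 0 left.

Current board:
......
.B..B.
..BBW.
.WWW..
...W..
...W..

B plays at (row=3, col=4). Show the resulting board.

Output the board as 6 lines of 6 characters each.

Answer: ......
.B..B.
..BBB.
.WWWB.
...W..
...W..

Derivation:
Place B at (3,4); scan 8 dirs for brackets.
Dir NW: first cell 'B' (not opp) -> no flip
Dir N: opp run (2,4) capped by B -> flip
Dir NE: first cell '.' (not opp) -> no flip
Dir W: opp run (3,3) (3,2) (3,1), next='.' -> no flip
Dir E: first cell '.' (not opp) -> no flip
Dir SW: opp run (4,3), next='.' -> no flip
Dir S: first cell '.' (not opp) -> no flip
Dir SE: first cell '.' (not opp) -> no flip
All flips: (2,4)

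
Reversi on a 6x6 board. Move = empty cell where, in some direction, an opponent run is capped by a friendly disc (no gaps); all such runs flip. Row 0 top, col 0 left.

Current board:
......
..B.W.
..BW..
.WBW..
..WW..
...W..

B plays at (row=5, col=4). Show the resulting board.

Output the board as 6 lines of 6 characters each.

Place B at (5,4); scan 8 dirs for brackets.
Dir NW: opp run (4,3) capped by B -> flip
Dir N: first cell '.' (not opp) -> no flip
Dir NE: first cell '.' (not opp) -> no flip
Dir W: opp run (5,3), next='.' -> no flip
Dir E: first cell '.' (not opp) -> no flip
Dir SW: edge -> no flip
Dir S: edge -> no flip
Dir SE: edge -> no flip
All flips: (4,3)

Answer: ......
..B.W.
..BW..
.WBW..
..WB..
...WB.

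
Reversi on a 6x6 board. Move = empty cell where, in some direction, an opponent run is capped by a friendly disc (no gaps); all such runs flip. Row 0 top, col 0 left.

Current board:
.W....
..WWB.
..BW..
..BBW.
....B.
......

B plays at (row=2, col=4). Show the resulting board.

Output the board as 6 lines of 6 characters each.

Answer: .W....
..WWB.
..BBB.
..BBB.
....B.
......

Derivation:
Place B at (2,4); scan 8 dirs for brackets.
Dir NW: opp run (1,3), next='.' -> no flip
Dir N: first cell 'B' (not opp) -> no flip
Dir NE: first cell '.' (not opp) -> no flip
Dir W: opp run (2,3) capped by B -> flip
Dir E: first cell '.' (not opp) -> no flip
Dir SW: first cell 'B' (not opp) -> no flip
Dir S: opp run (3,4) capped by B -> flip
Dir SE: first cell '.' (not opp) -> no flip
All flips: (2,3) (3,4)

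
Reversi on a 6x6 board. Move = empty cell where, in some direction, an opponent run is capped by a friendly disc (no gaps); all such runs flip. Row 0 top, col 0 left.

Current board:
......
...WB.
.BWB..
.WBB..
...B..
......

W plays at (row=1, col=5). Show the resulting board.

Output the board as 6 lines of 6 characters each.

Place W at (1,5); scan 8 dirs for brackets.
Dir NW: first cell '.' (not opp) -> no flip
Dir N: first cell '.' (not opp) -> no flip
Dir NE: edge -> no flip
Dir W: opp run (1,4) capped by W -> flip
Dir E: edge -> no flip
Dir SW: first cell '.' (not opp) -> no flip
Dir S: first cell '.' (not opp) -> no flip
Dir SE: edge -> no flip
All flips: (1,4)

Answer: ......
...WWW
.BWB..
.WBB..
...B..
......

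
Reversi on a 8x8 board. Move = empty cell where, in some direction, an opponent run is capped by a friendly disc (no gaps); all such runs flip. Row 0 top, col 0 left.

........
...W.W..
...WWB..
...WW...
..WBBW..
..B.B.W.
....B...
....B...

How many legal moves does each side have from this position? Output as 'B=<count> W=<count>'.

Answer: B=8 W=8

Derivation:
-- B to move --
(0,2): no bracket -> illegal
(0,3): flips 3 -> legal
(0,4): no bracket -> illegal
(0,5): flips 1 -> legal
(0,6): no bracket -> illegal
(1,2): no bracket -> illegal
(1,4): flips 2 -> legal
(1,6): no bracket -> illegal
(2,2): flips 3 -> legal
(2,6): no bracket -> illegal
(3,1): no bracket -> illegal
(3,2): flips 1 -> legal
(3,5): no bracket -> illegal
(3,6): flips 1 -> legal
(4,1): flips 1 -> legal
(4,6): flips 1 -> legal
(4,7): no bracket -> illegal
(5,1): no bracket -> illegal
(5,3): no bracket -> illegal
(5,5): no bracket -> illegal
(5,7): no bracket -> illegal
(6,5): no bracket -> illegal
(6,6): no bracket -> illegal
(6,7): no bracket -> illegal
B mobility = 8
-- W to move --
(1,4): no bracket -> illegal
(1,6): flips 1 -> legal
(2,6): flips 1 -> legal
(3,2): no bracket -> illegal
(3,5): flips 1 -> legal
(3,6): no bracket -> illegal
(4,1): no bracket -> illegal
(5,1): no bracket -> illegal
(5,3): flips 1 -> legal
(5,5): flips 1 -> legal
(6,1): flips 2 -> legal
(6,2): flips 1 -> legal
(6,3): flips 1 -> legal
(6,5): no bracket -> illegal
(7,3): no bracket -> illegal
(7,5): no bracket -> illegal
W mobility = 8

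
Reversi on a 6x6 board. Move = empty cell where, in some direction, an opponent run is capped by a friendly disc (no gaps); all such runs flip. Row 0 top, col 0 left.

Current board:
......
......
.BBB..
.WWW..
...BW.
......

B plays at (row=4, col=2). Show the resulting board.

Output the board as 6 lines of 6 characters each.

Place B at (4,2); scan 8 dirs for brackets.
Dir NW: opp run (3,1), next='.' -> no flip
Dir N: opp run (3,2) capped by B -> flip
Dir NE: opp run (3,3), next='.' -> no flip
Dir W: first cell '.' (not opp) -> no flip
Dir E: first cell 'B' (not opp) -> no flip
Dir SW: first cell '.' (not opp) -> no flip
Dir S: first cell '.' (not opp) -> no flip
Dir SE: first cell '.' (not opp) -> no flip
All flips: (3,2)

Answer: ......
......
.BBB..
.WBW..
..BBW.
......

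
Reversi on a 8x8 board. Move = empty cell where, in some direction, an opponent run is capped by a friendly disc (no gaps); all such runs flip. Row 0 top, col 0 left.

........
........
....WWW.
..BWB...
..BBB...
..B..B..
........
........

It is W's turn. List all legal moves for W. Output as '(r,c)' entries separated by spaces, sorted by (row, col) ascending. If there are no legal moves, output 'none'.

Answer: (3,1) (3,5) (5,1) (5,3) (5,4) (6,1) (6,6)

Derivation:
(2,1): no bracket -> illegal
(2,2): no bracket -> illegal
(2,3): no bracket -> illegal
(3,1): flips 1 -> legal
(3,5): flips 1 -> legal
(4,1): no bracket -> illegal
(4,5): no bracket -> illegal
(4,6): no bracket -> illegal
(5,1): flips 1 -> legal
(5,3): flips 1 -> legal
(5,4): flips 2 -> legal
(5,6): no bracket -> illegal
(6,1): flips 3 -> legal
(6,2): no bracket -> illegal
(6,3): no bracket -> illegal
(6,4): no bracket -> illegal
(6,5): no bracket -> illegal
(6,6): flips 2 -> legal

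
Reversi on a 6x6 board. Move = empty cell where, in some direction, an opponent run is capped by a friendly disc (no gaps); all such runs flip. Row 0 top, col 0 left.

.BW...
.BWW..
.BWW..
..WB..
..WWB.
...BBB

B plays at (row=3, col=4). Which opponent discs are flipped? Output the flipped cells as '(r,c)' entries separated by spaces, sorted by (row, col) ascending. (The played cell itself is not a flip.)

Answer: (1,2) (2,3)

Derivation:
Dir NW: opp run (2,3) (1,2) capped by B -> flip
Dir N: first cell '.' (not opp) -> no flip
Dir NE: first cell '.' (not opp) -> no flip
Dir W: first cell 'B' (not opp) -> no flip
Dir E: first cell '.' (not opp) -> no flip
Dir SW: opp run (4,3), next='.' -> no flip
Dir S: first cell 'B' (not opp) -> no flip
Dir SE: first cell '.' (not opp) -> no flip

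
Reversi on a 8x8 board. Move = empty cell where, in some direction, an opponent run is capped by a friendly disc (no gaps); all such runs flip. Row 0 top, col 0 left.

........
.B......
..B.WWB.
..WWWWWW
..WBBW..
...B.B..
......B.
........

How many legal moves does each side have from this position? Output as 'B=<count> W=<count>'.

Answer: B=9 W=13

Derivation:
-- B to move --
(1,3): no bracket -> illegal
(1,4): flips 2 -> legal
(1,5): flips 3 -> legal
(1,6): flips 2 -> legal
(2,1): flips 1 -> legal
(2,3): flips 3 -> legal
(2,7): no bracket -> illegal
(3,1): flips 1 -> legal
(4,1): flips 1 -> legal
(4,6): flips 2 -> legal
(4,7): no bracket -> illegal
(5,1): no bracket -> illegal
(5,2): flips 2 -> legal
(5,4): no bracket -> illegal
(5,6): no bracket -> illegal
B mobility = 9
-- W to move --
(0,0): flips 2 -> legal
(0,1): no bracket -> illegal
(0,2): no bracket -> illegal
(1,0): no bracket -> illegal
(1,2): flips 1 -> legal
(1,3): no bracket -> illegal
(1,5): flips 1 -> legal
(1,6): flips 1 -> legal
(1,7): flips 1 -> legal
(2,0): no bracket -> illegal
(2,1): no bracket -> illegal
(2,3): no bracket -> illegal
(2,7): flips 1 -> legal
(3,1): no bracket -> illegal
(4,6): no bracket -> illegal
(5,2): flips 1 -> legal
(5,4): flips 2 -> legal
(5,6): no bracket -> illegal
(5,7): no bracket -> illegal
(6,2): flips 2 -> legal
(6,3): flips 2 -> legal
(6,4): flips 1 -> legal
(6,5): flips 1 -> legal
(6,7): no bracket -> illegal
(7,5): no bracket -> illegal
(7,6): no bracket -> illegal
(7,7): flips 3 -> legal
W mobility = 13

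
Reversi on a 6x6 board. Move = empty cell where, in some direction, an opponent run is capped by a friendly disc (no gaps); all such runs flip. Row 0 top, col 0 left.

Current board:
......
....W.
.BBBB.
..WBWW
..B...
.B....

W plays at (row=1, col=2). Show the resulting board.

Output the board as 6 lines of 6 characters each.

Place W at (1,2); scan 8 dirs for brackets.
Dir NW: first cell '.' (not opp) -> no flip
Dir N: first cell '.' (not opp) -> no flip
Dir NE: first cell '.' (not opp) -> no flip
Dir W: first cell '.' (not opp) -> no flip
Dir E: first cell '.' (not opp) -> no flip
Dir SW: opp run (2,1), next='.' -> no flip
Dir S: opp run (2,2) capped by W -> flip
Dir SE: opp run (2,3) capped by W -> flip
All flips: (2,2) (2,3)

Answer: ......
..W.W.
.BWWB.
..WBWW
..B...
.B....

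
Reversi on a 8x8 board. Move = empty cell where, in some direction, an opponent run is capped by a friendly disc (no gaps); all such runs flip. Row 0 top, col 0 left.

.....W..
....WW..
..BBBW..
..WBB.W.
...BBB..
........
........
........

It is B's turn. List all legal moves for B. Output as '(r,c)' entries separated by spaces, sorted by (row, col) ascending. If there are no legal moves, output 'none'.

Answer: (0,4) (0,6) (1,6) (2,1) (2,6) (2,7) (3,1) (4,1) (4,2)

Derivation:
(0,3): no bracket -> illegal
(0,4): flips 1 -> legal
(0,6): flips 1 -> legal
(1,3): no bracket -> illegal
(1,6): flips 1 -> legal
(2,1): flips 1 -> legal
(2,6): flips 1 -> legal
(2,7): flips 1 -> legal
(3,1): flips 1 -> legal
(3,5): no bracket -> illegal
(3,7): no bracket -> illegal
(4,1): flips 1 -> legal
(4,2): flips 1 -> legal
(4,6): no bracket -> illegal
(4,7): no bracket -> illegal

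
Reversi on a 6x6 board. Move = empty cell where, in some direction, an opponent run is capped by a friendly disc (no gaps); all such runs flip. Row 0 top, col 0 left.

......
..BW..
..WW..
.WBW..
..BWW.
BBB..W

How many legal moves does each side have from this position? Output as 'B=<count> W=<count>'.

Answer: B=7 W=6

Derivation:
-- B to move --
(0,2): no bracket -> illegal
(0,3): no bracket -> illegal
(0,4): no bracket -> illegal
(1,1): no bracket -> illegal
(1,4): flips 2 -> legal
(2,0): flips 1 -> legal
(2,1): no bracket -> illegal
(2,4): flips 1 -> legal
(3,0): flips 1 -> legal
(3,4): flips 3 -> legal
(3,5): no bracket -> illegal
(4,0): no bracket -> illegal
(4,1): no bracket -> illegal
(4,5): flips 2 -> legal
(5,3): no bracket -> illegal
(5,4): flips 1 -> legal
B mobility = 7
-- W to move --
(0,1): flips 1 -> legal
(0,2): flips 1 -> legal
(0,3): no bracket -> illegal
(1,1): flips 1 -> legal
(2,1): flips 1 -> legal
(4,0): no bracket -> illegal
(4,1): flips 2 -> legal
(5,3): flips 1 -> legal
W mobility = 6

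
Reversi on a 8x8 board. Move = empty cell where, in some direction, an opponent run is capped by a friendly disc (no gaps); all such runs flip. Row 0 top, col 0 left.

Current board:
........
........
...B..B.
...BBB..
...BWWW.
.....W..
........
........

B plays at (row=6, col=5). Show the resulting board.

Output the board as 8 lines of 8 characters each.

Answer: ........
........
...B..B.
...BBB..
...BWBW.
.....B..
.....B..
........

Derivation:
Place B at (6,5); scan 8 dirs for brackets.
Dir NW: first cell '.' (not opp) -> no flip
Dir N: opp run (5,5) (4,5) capped by B -> flip
Dir NE: first cell '.' (not opp) -> no flip
Dir W: first cell '.' (not opp) -> no flip
Dir E: first cell '.' (not opp) -> no flip
Dir SW: first cell '.' (not opp) -> no flip
Dir S: first cell '.' (not opp) -> no flip
Dir SE: first cell '.' (not opp) -> no flip
All flips: (4,5) (5,5)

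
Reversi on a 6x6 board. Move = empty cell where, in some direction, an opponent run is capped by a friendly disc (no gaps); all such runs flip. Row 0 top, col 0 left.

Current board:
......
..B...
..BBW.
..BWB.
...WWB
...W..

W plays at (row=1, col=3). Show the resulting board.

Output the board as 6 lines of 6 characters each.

Answer: ......
..BW..
..BWW.
..BWB.
...WWB
...W..

Derivation:
Place W at (1,3); scan 8 dirs for brackets.
Dir NW: first cell '.' (not opp) -> no flip
Dir N: first cell '.' (not opp) -> no flip
Dir NE: first cell '.' (not opp) -> no flip
Dir W: opp run (1,2), next='.' -> no flip
Dir E: first cell '.' (not opp) -> no flip
Dir SW: opp run (2,2), next='.' -> no flip
Dir S: opp run (2,3) capped by W -> flip
Dir SE: first cell 'W' (not opp) -> no flip
All flips: (2,3)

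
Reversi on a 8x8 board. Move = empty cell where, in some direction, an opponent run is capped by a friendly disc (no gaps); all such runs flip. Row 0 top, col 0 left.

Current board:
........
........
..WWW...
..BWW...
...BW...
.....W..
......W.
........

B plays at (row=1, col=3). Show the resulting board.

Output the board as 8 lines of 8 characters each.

Place B at (1,3); scan 8 dirs for brackets.
Dir NW: first cell '.' (not opp) -> no flip
Dir N: first cell '.' (not opp) -> no flip
Dir NE: first cell '.' (not opp) -> no flip
Dir W: first cell '.' (not opp) -> no flip
Dir E: first cell '.' (not opp) -> no flip
Dir SW: opp run (2,2), next='.' -> no flip
Dir S: opp run (2,3) (3,3) capped by B -> flip
Dir SE: opp run (2,4), next='.' -> no flip
All flips: (2,3) (3,3)

Answer: ........
...B....
..WBW...
..BBW...
...BW...
.....W..
......W.
........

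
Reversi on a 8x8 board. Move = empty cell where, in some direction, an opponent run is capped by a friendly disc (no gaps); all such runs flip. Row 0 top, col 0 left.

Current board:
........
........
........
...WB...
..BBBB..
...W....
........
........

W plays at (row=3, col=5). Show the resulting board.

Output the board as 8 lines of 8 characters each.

Answer: ........
........
........
...WWW..
..BBWB..
...W....
........
........

Derivation:
Place W at (3,5); scan 8 dirs for brackets.
Dir NW: first cell '.' (not opp) -> no flip
Dir N: first cell '.' (not opp) -> no flip
Dir NE: first cell '.' (not opp) -> no flip
Dir W: opp run (3,4) capped by W -> flip
Dir E: first cell '.' (not opp) -> no flip
Dir SW: opp run (4,4) capped by W -> flip
Dir S: opp run (4,5), next='.' -> no flip
Dir SE: first cell '.' (not opp) -> no flip
All flips: (3,4) (4,4)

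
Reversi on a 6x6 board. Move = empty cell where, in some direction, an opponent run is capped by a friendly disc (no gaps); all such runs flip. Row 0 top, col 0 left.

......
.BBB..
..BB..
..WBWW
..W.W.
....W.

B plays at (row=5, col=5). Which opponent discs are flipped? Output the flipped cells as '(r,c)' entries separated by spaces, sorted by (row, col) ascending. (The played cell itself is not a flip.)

Answer: (4,4)

Derivation:
Dir NW: opp run (4,4) capped by B -> flip
Dir N: first cell '.' (not opp) -> no flip
Dir NE: edge -> no flip
Dir W: opp run (5,4), next='.' -> no flip
Dir E: edge -> no flip
Dir SW: edge -> no flip
Dir S: edge -> no flip
Dir SE: edge -> no flip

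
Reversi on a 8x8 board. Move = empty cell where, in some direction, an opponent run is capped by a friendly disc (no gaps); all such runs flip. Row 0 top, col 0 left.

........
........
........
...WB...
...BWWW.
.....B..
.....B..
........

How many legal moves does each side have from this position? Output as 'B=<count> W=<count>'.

-- B to move --
(2,2): flips 2 -> legal
(2,3): flips 1 -> legal
(2,4): no bracket -> illegal
(3,2): flips 1 -> legal
(3,5): flips 1 -> legal
(3,6): no bracket -> illegal
(3,7): flips 1 -> legal
(4,2): no bracket -> illegal
(4,7): flips 3 -> legal
(5,3): no bracket -> illegal
(5,4): flips 1 -> legal
(5,6): flips 1 -> legal
(5,7): no bracket -> illegal
B mobility = 8
-- W to move --
(2,3): flips 1 -> legal
(2,4): flips 1 -> legal
(2,5): no bracket -> illegal
(3,2): no bracket -> illegal
(3,5): flips 1 -> legal
(4,2): flips 1 -> legal
(5,2): no bracket -> illegal
(5,3): flips 1 -> legal
(5,4): no bracket -> illegal
(5,6): no bracket -> illegal
(6,4): flips 1 -> legal
(6,6): flips 1 -> legal
(7,4): no bracket -> illegal
(7,5): flips 2 -> legal
(7,6): no bracket -> illegal
W mobility = 8

Answer: B=8 W=8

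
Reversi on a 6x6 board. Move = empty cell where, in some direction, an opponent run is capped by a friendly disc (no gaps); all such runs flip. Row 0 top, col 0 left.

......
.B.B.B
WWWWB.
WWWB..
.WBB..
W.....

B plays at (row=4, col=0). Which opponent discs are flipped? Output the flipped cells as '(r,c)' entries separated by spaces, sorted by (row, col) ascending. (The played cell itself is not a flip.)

Answer: (2,2) (3,1) (4,1)

Derivation:
Dir NW: edge -> no flip
Dir N: opp run (3,0) (2,0), next='.' -> no flip
Dir NE: opp run (3,1) (2,2) capped by B -> flip
Dir W: edge -> no flip
Dir E: opp run (4,1) capped by B -> flip
Dir SW: edge -> no flip
Dir S: opp run (5,0), next=edge -> no flip
Dir SE: first cell '.' (not opp) -> no flip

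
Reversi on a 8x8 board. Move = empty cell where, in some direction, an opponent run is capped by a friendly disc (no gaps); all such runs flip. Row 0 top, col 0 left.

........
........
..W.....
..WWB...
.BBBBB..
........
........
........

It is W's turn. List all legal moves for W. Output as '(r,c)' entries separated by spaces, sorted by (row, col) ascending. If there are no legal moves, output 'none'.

(2,3): no bracket -> illegal
(2,4): no bracket -> illegal
(2,5): no bracket -> illegal
(3,0): no bracket -> illegal
(3,1): no bracket -> illegal
(3,5): flips 1 -> legal
(3,6): no bracket -> illegal
(4,0): no bracket -> illegal
(4,6): no bracket -> illegal
(5,0): flips 1 -> legal
(5,1): flips 1 -> legal
(5,2): flips 1 -> legal
(5,3): flips 1 -> legal
(5,4): flips 1 -> legal
(5,5): flips 1 -> legal
(5,6): no bracket -> illegal

Answer: (3,5) (5,0) (5,1) (5,2) (5,3) (5,4) (5,5)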